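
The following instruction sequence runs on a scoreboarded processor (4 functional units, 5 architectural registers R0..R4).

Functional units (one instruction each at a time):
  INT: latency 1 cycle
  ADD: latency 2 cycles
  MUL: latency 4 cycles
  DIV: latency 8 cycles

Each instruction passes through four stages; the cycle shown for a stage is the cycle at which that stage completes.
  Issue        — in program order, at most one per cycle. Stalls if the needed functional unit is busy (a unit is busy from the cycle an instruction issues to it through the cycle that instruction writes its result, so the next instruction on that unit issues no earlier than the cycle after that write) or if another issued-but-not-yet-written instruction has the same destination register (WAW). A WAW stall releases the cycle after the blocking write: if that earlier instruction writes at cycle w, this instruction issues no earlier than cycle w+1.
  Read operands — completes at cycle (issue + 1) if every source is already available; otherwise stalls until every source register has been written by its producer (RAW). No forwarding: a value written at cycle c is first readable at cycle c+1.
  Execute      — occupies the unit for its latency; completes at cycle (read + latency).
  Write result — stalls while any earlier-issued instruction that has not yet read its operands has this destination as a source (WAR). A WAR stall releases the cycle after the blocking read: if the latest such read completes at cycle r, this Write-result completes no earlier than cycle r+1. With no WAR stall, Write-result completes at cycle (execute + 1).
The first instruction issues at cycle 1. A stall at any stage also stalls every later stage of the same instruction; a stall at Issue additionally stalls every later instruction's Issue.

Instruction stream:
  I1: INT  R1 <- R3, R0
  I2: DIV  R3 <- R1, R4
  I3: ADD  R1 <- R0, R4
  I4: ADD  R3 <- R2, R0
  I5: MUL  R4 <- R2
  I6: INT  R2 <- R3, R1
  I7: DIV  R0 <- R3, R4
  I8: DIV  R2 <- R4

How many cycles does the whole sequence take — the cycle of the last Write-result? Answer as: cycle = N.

[I1] 1/2/3/4
[I2] 2/5/13/14  (RAW R1: wait I1 write@4)
[I3] 5/6/8/9  (WAW R1: wait I1 write@4)
[I4] 15/16/18/19  (WAW R3: wait I2 write@14)
[I5] 16/17/21/22
[I6] 17/20/21/22  (RAW R3: wait I4 write@19)
[I7] 18/23/31/32  (RAW R4: wait I5 write@22)
[I8] 33/34/42/43  (struct: DIV busy until I7 writes@32)

cycle = 43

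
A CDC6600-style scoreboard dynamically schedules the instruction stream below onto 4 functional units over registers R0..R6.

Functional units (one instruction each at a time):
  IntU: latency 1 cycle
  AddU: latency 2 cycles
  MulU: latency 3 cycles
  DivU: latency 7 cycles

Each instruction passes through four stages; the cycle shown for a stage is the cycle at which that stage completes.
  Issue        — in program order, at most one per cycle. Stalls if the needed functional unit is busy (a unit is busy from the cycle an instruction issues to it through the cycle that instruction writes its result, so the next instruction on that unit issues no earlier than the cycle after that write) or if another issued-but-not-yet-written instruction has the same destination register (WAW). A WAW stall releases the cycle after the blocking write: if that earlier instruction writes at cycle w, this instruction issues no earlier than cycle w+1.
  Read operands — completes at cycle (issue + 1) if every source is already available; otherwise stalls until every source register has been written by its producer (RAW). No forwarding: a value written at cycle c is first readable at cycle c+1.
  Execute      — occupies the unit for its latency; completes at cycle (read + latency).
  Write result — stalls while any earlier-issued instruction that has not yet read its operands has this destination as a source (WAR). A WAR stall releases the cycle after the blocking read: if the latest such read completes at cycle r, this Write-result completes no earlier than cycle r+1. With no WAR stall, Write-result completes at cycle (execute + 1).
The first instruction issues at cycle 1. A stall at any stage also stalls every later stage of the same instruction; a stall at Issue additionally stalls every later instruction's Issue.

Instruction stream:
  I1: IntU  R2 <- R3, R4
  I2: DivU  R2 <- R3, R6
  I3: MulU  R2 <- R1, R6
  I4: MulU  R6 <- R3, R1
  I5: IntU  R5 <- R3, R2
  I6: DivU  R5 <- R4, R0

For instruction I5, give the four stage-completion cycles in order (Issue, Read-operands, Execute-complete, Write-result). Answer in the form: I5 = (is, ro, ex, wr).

[1] I1→IntU
[2] I1 RO
[3] I1 EX
[4] I1 WR R2
[5] I2→DivU
[6] I2 RO
[13] I2 EX
[14] I2 WR R2
[15] I3→MulU
[16] I3 RO
[19] I3 EX
[20] I3 WR R2
[21] I4→MulU
[22] I4 RO, I5→IntU
[23] I5 RO
[24] I5 EX
[25] I4 EX, I5 WR R5
[26] I4 WR R6, I6→DivU
[27] I6 RO
[34] I6 EX
[35] I6 WR R5

I5 = (22, 23, 24, 25)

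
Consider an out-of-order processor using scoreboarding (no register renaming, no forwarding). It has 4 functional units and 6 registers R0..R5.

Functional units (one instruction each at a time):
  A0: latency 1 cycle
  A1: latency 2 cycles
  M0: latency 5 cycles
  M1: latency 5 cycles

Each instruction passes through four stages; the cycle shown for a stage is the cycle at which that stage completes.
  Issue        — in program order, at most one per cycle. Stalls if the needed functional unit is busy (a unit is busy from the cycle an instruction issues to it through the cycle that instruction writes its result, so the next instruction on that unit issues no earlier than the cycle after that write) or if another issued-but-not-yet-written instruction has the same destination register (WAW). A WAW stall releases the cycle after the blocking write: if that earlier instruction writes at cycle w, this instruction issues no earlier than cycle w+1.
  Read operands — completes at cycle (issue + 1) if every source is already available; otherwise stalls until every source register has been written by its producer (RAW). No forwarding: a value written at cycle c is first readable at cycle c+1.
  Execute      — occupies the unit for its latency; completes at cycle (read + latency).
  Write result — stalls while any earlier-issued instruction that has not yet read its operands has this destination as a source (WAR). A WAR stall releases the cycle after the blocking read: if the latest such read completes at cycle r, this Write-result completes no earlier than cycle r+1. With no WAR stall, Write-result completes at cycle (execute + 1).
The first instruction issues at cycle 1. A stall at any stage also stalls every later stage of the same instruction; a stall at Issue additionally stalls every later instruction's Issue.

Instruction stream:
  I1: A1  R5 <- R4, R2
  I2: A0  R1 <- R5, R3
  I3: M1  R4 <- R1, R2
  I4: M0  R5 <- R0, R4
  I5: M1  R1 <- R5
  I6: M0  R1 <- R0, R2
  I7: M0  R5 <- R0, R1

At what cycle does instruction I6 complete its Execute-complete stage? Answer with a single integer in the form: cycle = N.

cycle 1: I1 dispatched to A1
cycle 2: I1 operands ready, I2 dispatched to A0
cycle 3: I3 dispatched to M1
cycle 4: I1 complete
cycle 5: R5←I1
cycle 6: I2 operands ready, I4 dispatched to M0
cycle 7: I2 complete
cycle 8: R1←I2
cycle 9: I3 operands ready
cycle 14: I3 complete
cycle 15: R4←I3
cycle 16: I4 operands ready, I5 dispatched to M1
cycle 21: I4 complete
cycle 22: R5←I4
cycle 23: I5 operands ready
cycle 28: I5 complete
cycle 29: R1←I5
cycle 30: I6 dispatched to M0
cycle 31: I6 operands ready
cycle 36: I6 complete
cycle 37: R1←I6
cycle 38: I7 dispatched to M0
cycle 39: I7 operands ready
cycle 44: I7 complete
cycle 45: R5←I7

cycle = 36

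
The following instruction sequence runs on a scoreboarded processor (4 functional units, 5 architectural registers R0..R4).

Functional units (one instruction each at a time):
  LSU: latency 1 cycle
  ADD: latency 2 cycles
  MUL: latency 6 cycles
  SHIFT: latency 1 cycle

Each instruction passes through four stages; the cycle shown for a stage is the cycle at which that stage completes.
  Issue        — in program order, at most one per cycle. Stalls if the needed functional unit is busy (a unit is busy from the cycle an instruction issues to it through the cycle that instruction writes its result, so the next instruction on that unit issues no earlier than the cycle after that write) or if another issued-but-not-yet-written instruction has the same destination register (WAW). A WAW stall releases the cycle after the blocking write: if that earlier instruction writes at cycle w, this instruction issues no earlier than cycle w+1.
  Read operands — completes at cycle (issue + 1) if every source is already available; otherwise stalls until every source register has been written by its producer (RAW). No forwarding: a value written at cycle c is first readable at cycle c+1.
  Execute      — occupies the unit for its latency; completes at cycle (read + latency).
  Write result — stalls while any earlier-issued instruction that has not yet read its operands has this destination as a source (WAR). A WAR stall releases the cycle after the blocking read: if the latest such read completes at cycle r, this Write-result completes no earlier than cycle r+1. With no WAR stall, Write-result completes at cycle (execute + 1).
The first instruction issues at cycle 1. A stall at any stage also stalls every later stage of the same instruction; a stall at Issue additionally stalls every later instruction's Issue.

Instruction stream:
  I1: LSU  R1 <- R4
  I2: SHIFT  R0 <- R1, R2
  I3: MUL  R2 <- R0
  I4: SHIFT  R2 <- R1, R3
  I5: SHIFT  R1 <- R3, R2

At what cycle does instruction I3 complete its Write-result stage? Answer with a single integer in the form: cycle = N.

cycle 1: I1 dispatched to LSU
cycle 2: I1 operands ready, I2 dispatched to SHIFT
cycle 3: I1 complete, I3 dispatched to MUL
cycle 4: R1←I1
cycle 5: I2 operands ready
cycle 6: I2 complete
cycle 7: R0←I2
cycle 8: I3 operands ready
cycle 14: I3 complete
cycle 15: R2←I3
cycle 16: I4 dispatched to SHIFT
cycle 17: I4 operands ready
cycle 18: I4 complete
cycle 19: R2←I4
cycle 20: I5 dispatched to SHIFT
cycle 21: I5 operands ready
cycle 22: I5 complete
cycle 23: R1←I5

cycle = 15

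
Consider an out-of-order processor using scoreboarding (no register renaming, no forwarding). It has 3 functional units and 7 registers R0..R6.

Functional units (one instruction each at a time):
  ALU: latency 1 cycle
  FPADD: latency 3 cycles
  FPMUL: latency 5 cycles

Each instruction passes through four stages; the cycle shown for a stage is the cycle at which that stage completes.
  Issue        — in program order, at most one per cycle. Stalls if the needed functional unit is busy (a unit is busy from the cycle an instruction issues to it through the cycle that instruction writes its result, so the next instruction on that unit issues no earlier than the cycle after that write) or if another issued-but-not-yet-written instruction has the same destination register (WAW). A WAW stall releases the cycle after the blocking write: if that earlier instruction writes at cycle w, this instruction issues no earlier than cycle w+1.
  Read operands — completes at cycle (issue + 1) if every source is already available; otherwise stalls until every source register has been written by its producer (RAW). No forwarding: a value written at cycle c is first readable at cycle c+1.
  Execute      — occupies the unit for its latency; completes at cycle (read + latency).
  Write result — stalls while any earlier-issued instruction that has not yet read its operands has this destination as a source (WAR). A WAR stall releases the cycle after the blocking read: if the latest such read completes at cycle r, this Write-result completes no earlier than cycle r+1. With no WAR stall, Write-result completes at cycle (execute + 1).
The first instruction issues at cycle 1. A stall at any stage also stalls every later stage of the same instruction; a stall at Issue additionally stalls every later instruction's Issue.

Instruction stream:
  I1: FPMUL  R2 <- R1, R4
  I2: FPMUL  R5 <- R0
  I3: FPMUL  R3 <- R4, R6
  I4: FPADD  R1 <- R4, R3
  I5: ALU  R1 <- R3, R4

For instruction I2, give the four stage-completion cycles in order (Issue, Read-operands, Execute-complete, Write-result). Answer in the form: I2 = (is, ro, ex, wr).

[I1] 1/2/7/8
[I2] 9/10/15/16  (struct: FPMUL busy until I1 writes@8)
[I3] 17/18/23/24  (struct: FPMUL busy until I2 writes@16)
[I4] 18/25/28/29  (RAW R3: wait I3 write@24)
[I5] 30/31/32/33  (WAW R1: wait I4 write@29)

I2 = (9, 10, 15, 16)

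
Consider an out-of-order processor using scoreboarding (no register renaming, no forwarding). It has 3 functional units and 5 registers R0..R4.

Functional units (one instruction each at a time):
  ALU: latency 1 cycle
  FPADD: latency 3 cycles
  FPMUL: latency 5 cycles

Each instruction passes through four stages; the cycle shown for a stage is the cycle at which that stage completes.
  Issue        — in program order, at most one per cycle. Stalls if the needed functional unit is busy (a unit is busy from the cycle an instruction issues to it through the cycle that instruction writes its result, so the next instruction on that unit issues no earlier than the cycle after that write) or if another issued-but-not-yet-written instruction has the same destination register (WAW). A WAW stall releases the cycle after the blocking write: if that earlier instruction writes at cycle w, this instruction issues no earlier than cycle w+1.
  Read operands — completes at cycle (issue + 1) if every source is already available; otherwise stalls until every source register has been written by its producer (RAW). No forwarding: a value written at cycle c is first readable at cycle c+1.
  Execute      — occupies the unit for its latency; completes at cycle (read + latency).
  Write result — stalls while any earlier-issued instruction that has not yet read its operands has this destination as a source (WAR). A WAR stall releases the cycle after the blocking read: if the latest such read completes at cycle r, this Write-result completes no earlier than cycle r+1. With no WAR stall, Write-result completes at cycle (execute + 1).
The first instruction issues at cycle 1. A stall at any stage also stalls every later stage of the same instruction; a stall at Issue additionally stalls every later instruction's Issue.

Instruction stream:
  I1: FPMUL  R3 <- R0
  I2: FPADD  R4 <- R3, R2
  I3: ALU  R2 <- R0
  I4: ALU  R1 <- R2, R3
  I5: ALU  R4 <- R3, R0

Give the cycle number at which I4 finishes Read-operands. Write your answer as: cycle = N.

cycle 1: I1 dispatched to FPMUL
cycle 2: I1 operands ready; I2 dispatched to FPADD
cycle 3: I3 dispatched to ALU
cycle 4: I3 operands ready
cycle 5: I3 complete
cycle 7: I1 complete
cycle 8: R3←I1
cycle 9: I2 operands ready
cycle 10: R2←I3
cycle 11: I4 dispatched to ALU
cycle 12: I2 complete; I4 operands ready
cycle 13: R4←I2; I4 complete
cycle 14: R1←I4
cycle 15: I5 dispatched to ALU
cycle 16: I5 operands ready
cycle 17: I5 complete
cycle 18: R4←I5

cycle = 12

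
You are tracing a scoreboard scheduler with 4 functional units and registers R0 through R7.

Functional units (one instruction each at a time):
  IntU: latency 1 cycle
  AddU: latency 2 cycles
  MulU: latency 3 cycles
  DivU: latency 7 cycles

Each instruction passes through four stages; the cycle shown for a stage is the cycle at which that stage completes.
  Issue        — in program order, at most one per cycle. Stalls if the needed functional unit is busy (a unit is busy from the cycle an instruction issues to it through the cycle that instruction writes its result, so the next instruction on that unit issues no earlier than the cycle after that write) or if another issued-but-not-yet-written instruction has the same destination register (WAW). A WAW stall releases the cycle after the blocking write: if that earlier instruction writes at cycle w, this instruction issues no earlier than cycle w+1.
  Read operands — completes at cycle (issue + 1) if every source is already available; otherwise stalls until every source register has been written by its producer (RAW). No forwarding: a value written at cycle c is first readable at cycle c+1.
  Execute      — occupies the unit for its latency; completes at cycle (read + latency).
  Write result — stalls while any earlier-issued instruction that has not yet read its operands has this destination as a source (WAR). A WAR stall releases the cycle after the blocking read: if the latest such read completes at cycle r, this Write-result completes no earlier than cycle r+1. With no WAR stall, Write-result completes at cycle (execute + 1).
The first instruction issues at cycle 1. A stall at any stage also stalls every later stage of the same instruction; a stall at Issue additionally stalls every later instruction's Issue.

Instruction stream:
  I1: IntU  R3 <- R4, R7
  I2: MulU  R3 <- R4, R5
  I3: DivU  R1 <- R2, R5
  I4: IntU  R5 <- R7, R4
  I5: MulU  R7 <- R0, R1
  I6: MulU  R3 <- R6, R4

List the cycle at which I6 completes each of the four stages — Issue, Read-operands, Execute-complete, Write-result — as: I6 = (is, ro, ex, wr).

I6 = (21, 22, 25, 26)

[1] issue I1 (IntU)
[2] I1 read-ops
[3] I1 finished on IntU
[4] I1→R3
[5] issue I2 (MulU)
[6] I2 read-ops · issue I3 (DivU)
[7] I3 read-ops · issue I4 (IntU)
[8] I4 read-ops
[9] I2 finished on MulU · I4 finished on IntU
[10] I2→R3 · I4→R5
[11] issue I5 (MulU)
[14] I3 finished on DivU
[15] I3→R1
[16] I5 read-ops
[19] I5 finished on MulU
[20] I5→R7
[21] issue I6 (MulU)
[22] I6 read-ops
[25] I6 finished on MulU
[26] I6→R3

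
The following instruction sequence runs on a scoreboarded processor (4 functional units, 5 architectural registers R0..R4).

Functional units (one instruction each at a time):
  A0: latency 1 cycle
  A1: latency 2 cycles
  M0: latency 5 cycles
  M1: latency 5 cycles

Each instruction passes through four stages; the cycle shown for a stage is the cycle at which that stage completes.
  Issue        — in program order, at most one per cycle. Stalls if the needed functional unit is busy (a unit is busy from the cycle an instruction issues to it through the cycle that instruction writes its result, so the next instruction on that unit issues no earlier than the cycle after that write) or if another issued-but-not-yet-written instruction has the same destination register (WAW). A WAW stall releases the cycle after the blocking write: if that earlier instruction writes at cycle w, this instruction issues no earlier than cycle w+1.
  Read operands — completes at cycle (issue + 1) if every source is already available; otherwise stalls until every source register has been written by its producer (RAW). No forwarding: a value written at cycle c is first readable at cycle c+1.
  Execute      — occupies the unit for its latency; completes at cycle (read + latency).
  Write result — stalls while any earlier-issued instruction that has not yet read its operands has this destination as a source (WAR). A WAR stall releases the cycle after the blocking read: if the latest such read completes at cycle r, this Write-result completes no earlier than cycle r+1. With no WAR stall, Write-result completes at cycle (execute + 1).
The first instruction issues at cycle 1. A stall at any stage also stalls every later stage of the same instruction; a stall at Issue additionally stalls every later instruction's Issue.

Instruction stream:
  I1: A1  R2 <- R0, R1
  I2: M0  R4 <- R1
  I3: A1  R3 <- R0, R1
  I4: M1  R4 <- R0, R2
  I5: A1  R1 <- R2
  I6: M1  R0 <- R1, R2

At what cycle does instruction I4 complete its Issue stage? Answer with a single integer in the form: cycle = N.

[1] I1 dispatched to A1
[2] I1 operands ready | I2 dispatched to M0
[3] I2 operands ready
[4] I1 complete
[5] R2←I1
[6] I3 dispatched to A1
[7] I3 operands ready
[8] I2 complete
[9] R4←I2 | I3 complete
[10] R3←I3 | I4 dispatched to M1
[11] I4 operands ready | I5 dispatched to A1
[12] I5 operands ready
[14] I5 complete
[15] R1←I5
[16] I4 complete
[17] R4←I4
[18] I6 dispatched to M1
[19] I6 operands ready
[24] I6 complete
[25] R0←I6

cycle = 10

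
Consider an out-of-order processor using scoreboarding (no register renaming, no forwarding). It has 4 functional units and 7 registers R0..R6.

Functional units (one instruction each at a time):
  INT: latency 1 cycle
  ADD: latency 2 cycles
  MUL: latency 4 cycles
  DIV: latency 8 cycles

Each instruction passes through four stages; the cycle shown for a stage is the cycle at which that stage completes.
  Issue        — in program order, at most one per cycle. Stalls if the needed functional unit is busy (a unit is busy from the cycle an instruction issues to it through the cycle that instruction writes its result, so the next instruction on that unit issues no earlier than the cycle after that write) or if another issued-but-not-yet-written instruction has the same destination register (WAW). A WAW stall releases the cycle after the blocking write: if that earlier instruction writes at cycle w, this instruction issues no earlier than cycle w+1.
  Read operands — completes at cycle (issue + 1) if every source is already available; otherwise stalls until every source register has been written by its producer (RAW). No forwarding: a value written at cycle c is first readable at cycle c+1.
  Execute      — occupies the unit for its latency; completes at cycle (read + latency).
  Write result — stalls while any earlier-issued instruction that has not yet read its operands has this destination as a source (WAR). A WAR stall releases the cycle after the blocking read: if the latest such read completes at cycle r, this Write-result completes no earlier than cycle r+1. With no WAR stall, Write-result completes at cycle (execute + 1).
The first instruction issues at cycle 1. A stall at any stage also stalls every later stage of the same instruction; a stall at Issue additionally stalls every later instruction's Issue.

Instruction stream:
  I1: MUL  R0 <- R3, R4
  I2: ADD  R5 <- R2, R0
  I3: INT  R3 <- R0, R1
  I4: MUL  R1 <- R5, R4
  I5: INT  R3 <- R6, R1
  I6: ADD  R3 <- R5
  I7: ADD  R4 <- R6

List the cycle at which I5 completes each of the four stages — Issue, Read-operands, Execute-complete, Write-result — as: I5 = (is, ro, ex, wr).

[1] I1→MUL
[2] I1 RO | I2→ADD
[3] I3→INT
[6] I1 EX
[7] I1 WR R0
[8] I2 RO | I3 RO | I4→MUL
[9] I3 EX
[10] I2 EX | I3 WR R3
[11] I2 WR R5 | I5→INT
[12] I4 RO
[16] I4 EX
[17] I4 WR R1
[18] I5 RO
[19] I5 EX
[20] I5 WR R3
[21] I6→ADD
[22] I6 RO
[24] I6 EX
[25] I6 WR R3
[26] I7→ADD
[27] I7 RO
[29] I7 EX
[30] I7 WR R4

I5 = (11, 18, 19, 20)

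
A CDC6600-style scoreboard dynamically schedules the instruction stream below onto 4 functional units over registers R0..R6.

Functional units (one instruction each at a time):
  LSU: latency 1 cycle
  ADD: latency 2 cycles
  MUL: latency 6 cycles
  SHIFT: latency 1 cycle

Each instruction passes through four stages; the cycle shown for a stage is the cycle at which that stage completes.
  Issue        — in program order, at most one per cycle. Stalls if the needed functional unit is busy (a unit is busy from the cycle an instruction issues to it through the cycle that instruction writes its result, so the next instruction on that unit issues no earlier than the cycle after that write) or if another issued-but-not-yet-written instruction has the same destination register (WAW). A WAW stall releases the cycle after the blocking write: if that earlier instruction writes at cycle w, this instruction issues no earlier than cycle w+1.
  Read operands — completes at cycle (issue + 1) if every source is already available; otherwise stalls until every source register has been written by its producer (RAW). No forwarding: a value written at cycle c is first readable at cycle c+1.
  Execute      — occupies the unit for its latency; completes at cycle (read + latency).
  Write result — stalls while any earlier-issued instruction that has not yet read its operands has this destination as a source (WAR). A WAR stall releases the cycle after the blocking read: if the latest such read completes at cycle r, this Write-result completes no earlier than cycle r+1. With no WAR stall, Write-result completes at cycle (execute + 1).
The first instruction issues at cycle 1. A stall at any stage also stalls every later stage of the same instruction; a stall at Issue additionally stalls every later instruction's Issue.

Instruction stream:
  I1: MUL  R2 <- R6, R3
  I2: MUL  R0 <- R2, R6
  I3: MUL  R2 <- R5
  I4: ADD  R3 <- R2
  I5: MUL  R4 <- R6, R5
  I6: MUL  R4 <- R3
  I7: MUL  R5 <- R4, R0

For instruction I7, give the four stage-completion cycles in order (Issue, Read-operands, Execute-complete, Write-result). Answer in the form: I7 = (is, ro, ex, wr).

I7 = (46, 47, 53, 54)

c1: I1 issues→MUL
c2: I1 reads
c8: I1 exec-done
c9: I1 writes R2
c10: I2 issues→MUL
c11: I2 reads
c17: I2 exec-done
c18: I2 writes R0
c19: I3 issues→MUL
c20: I3 reads · I4 issues→ADD
c26: I3 exec-done
c27: I3 writes R2
c28: I4 reads · I5 issues→MUL
c29: I5 reads
c30: I4 exec-done
c31: I4 writes R3
c35: I5 exec-done
c36: I5 writes R4
c37: I6 issues→MUL
c38: I6 reads
c44: I6 exec-done
c45: I6 writes R4
c46: I7 issues→MUL
c47: I7 reads
c53: I7 exec-done
c54: I7 writes R5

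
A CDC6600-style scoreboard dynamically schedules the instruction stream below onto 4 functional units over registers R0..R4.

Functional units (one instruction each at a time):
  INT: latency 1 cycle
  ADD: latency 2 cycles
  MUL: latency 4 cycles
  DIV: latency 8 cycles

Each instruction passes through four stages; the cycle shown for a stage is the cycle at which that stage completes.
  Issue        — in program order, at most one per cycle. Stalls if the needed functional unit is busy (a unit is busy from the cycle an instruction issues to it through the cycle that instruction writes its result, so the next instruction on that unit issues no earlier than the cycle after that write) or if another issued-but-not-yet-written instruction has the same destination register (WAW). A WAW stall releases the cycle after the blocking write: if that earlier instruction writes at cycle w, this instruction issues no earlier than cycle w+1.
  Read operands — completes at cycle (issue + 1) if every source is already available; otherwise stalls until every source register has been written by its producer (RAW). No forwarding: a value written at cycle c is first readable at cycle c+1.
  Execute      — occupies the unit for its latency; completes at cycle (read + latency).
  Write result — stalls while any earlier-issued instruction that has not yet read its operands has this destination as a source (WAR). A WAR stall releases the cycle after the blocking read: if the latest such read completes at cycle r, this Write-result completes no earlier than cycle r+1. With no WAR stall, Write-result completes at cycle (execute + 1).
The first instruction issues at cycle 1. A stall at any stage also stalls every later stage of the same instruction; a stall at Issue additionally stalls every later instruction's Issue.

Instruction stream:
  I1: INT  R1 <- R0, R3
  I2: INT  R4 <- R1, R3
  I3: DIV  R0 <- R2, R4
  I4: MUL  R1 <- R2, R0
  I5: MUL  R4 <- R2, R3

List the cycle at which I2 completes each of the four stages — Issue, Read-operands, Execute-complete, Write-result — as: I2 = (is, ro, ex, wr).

I2 = (5, 6, 7, 8)

t=1  issue I1 (INT)
t=2  I1 read-ops
t=3  I1 finished on INT
t=4  I1→R1
t=5  issue I2 (INT)
t=6  I2 read-ops | issue I3 (DIV)
t=7  I2 finished on INT | issue I4 (MUL)
t=8  I2→R4
t=9  I3 read-ops
t=17  I3 finished on DIV
t=18  I3→R0
t=19  I4 read-ops
t=23  I4 finished on MUL
t=24  I4→R1
t=25  issue I5 (MUL)
t=26  I5 read-ops
t=30  I5 finished on MUL
t=31  I5→R4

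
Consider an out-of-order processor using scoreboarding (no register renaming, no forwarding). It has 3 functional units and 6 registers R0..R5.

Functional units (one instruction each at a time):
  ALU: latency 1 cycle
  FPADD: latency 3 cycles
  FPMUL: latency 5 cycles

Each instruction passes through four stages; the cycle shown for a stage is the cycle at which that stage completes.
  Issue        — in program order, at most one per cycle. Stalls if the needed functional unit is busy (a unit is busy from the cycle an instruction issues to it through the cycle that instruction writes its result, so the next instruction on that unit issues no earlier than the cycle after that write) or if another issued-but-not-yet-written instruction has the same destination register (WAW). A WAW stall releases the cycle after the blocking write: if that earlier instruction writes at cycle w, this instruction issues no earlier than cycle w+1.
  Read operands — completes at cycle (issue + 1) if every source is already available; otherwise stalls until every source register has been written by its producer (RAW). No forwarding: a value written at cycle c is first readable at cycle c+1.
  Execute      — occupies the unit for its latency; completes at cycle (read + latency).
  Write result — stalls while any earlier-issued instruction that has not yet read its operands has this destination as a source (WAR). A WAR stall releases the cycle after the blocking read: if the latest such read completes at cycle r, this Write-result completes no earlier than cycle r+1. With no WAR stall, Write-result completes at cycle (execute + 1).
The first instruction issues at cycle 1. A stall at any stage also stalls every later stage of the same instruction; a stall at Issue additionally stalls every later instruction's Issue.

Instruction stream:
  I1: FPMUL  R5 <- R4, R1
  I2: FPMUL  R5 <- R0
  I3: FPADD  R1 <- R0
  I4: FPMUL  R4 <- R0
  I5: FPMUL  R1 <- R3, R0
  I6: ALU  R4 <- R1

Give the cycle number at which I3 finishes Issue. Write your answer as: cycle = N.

cycle = 10

I1 -> (1, 2, 7, 8)
I2 -> (9, 10, 15, 16)  // struct: FPMUL busy until I1 writes@8
I3 -> (10, 11, 14, 15)
I4 -> (17, 18, 23, 24)  // struct: FPMUL busy until I2 writes@16
I5 -> (25, 26, 31, 32)  // struct: FPMUL busy until I4 writes@24
I6 -> (26, 33, 34, 35)  // RAW R1: wait I5 write@32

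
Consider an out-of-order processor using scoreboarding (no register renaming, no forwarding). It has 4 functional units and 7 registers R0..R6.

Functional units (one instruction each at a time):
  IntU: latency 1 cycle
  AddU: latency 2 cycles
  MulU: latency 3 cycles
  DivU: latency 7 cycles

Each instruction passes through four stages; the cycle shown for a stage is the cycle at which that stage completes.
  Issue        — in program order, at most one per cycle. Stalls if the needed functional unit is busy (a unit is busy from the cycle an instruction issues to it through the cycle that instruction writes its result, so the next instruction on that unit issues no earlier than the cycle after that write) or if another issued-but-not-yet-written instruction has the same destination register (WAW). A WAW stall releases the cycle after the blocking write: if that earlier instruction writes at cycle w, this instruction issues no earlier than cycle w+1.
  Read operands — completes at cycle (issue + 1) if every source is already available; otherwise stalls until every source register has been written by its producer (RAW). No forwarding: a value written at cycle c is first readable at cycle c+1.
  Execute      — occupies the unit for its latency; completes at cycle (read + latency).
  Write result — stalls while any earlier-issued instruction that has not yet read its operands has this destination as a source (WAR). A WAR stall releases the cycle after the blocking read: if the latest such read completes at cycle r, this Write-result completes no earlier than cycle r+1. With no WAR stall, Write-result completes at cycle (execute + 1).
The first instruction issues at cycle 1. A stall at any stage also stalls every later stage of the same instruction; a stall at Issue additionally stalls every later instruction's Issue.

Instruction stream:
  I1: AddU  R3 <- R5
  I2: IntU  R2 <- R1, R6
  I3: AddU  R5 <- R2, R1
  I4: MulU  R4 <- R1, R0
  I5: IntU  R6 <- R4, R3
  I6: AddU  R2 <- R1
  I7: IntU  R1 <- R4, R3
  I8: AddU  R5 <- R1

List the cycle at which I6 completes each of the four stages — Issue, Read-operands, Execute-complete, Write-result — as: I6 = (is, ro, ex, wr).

I6 = (11, 12, 14, 15)

cycle 1: issue I1 (AddU)
cycle 2: I1 read-ops, issue I2 (IntU)
cycle 3: I2 read-ops
cycle 4: I1 finished on AddU, I2 finished on IntU
cycle 5: I1→R3, I2→R2
cycle 6: issue I3 (AddU)
cycle 7: I3 read-ops, issue I4 (MulU)
cycle 8: I4 read-ops, issue I5 (IntU)
cycle 9: I3 finished on AddU
cycle 10: I3→R5
cycle 11: I4 finished on MulU, issue I6 (AddU)
cycle 12: I4→R4, I6 read-ops
cycle 13: I5 read-ops
cycle 14: I5 finished on IntU, I6 finished on AddU
cycle 15: I5→R6, I6→R2
cycle 16: issue I7 (IntU)
cycle 17: I7 read-ops, issue I8 (AddU)
cycle 18: I7 finished on IntU
cycle 19: I7→R1
cycle 20: I8 read-ops
cycle 22: I8 finished on AddU
cycle 23: I8→R5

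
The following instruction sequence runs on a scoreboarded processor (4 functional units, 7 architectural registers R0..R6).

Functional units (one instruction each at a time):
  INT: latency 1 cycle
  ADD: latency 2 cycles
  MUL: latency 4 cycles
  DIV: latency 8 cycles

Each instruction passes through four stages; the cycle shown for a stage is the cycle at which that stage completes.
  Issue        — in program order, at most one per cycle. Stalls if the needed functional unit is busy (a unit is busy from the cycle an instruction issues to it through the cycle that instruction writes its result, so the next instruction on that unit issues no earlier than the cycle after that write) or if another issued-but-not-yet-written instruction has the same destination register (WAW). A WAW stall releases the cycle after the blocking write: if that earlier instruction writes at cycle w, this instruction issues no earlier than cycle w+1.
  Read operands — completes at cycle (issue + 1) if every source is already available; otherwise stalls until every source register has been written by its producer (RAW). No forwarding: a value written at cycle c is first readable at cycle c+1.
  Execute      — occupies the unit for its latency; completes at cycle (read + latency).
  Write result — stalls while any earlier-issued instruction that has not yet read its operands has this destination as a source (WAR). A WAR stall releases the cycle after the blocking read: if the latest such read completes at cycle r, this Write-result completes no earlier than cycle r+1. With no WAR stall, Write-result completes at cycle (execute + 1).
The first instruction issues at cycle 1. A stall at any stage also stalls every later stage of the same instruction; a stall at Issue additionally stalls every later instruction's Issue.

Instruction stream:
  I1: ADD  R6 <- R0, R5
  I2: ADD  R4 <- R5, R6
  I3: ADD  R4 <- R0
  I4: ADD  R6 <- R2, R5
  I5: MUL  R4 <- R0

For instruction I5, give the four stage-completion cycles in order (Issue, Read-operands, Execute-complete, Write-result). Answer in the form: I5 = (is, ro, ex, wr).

I1: IS=1 RO=2 EX=4 WR=5
I2: IS=6 RO=7 EX=9 WR=10  [struct: ADD busy until I1 writes@5]
I3: IS=11 RO=12 EX=14 WR=15  [struct: ADD busy until I2 writes@10]
I4: IS=16 RO=17 EX=19 WR=20  [struct: ADD busy until I3 writes@15]
I5: IS=17 RO=18 EX=22 WR=23

I5 = (17, 18, 22, 23)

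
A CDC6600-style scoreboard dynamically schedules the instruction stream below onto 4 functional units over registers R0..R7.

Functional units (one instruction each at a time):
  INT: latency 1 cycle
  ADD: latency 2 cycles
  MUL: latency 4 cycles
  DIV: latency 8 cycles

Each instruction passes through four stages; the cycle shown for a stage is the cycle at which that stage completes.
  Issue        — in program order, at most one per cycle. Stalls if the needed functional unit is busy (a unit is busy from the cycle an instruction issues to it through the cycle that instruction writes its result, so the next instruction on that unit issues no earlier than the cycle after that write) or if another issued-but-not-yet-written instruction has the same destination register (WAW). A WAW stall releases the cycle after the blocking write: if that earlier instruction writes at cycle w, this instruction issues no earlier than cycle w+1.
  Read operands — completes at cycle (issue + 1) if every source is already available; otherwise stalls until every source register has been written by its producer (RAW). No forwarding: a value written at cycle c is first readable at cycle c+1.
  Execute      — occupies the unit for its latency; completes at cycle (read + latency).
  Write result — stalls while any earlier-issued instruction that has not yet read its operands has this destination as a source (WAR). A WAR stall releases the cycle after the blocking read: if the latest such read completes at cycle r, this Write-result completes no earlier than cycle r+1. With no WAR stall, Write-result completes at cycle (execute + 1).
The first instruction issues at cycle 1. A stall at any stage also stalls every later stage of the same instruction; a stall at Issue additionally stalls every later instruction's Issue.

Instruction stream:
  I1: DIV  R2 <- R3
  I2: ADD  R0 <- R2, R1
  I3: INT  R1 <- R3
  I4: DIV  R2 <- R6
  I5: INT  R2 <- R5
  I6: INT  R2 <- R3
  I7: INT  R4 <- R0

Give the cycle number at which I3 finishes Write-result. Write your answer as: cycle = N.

I1 -> (1, 2, 10, 11)
I2 -> (2, 12, 14, 15)  // RAW R2: wait I1 write@11
I3 -> (3, 4, 5, 13)  // WAR R1: wait I2 read@12
I4 -> (12, 13, 21, 22)  // struct: DIV busy until I1 writes@11
I5 -> (23, 24, 25, 26)  // WAW R2: wait I4 write@22
I6 -> (27, 28, 29, 30)  // struct: INT busy until I5 writes@26
I7 -> (31, 32, 33, 34)  // struct: INT busy until I6 writes@30

cycle = 13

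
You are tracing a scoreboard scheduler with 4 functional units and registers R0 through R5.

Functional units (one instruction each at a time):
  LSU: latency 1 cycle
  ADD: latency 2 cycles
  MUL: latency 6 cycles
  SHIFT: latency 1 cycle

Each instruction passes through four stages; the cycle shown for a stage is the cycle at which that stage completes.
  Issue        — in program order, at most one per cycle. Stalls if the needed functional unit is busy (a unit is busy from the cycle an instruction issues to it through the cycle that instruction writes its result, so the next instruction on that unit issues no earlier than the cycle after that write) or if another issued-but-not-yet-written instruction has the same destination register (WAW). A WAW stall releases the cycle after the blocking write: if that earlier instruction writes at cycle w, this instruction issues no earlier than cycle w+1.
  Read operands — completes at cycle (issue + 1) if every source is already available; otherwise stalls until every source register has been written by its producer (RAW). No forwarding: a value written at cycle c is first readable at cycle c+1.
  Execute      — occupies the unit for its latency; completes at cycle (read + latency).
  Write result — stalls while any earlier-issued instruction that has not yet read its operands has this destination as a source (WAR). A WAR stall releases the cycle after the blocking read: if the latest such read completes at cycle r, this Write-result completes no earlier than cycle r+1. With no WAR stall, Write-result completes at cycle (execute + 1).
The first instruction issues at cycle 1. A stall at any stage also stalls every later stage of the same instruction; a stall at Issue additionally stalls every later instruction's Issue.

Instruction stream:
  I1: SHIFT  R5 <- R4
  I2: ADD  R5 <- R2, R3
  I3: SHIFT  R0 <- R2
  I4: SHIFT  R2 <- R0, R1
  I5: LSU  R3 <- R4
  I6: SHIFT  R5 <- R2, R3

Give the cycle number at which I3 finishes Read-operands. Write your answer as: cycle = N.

[1] I1→SHIFT
[2] I1 RO
[3] I1 EX
[4] I1 WR R5
[5] I2→ADD
[6] I2 RO; I3→SHIFT
[7] I3 RO
[8] I2 EX; I3 EX
[9] I2 WR R5; I3 WR R0
[10] I4→SHIFT
[11] I4 RO; I5→LSU
[12] I4 EX; I5 RO
[13] I4 WR R2; I5 EX
[14] I5 WR R3; I6→SHIFT
[15] I6 RO
[16] I6 EX
[17] I6 WR R5

cycle = 7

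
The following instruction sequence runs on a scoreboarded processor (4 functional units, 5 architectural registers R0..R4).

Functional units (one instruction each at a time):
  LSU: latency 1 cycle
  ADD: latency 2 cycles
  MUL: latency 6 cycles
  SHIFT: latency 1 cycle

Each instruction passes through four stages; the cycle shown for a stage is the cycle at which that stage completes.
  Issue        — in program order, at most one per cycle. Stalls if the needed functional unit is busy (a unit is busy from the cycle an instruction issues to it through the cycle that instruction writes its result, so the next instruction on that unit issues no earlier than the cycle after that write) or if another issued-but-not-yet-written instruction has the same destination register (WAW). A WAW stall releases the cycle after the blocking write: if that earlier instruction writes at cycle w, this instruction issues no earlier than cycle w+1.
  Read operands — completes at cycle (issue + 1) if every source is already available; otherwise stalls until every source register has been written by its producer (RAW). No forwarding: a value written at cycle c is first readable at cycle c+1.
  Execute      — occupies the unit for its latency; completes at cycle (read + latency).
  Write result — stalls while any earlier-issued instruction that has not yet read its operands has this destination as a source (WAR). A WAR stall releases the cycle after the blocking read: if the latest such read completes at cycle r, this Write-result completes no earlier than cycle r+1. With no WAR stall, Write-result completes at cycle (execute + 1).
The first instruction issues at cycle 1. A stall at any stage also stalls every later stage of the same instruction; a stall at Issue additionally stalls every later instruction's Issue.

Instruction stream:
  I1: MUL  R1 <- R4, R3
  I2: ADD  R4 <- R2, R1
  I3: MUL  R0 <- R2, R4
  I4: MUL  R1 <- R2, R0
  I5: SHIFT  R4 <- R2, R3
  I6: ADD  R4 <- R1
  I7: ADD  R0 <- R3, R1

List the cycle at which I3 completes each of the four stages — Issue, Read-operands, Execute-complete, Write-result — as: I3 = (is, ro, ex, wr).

I3 = (10, 14, 20, 21)

t=1  I1→MUL
t=2  I1 RO; I2→ADD
t=8  I1 EX
t=9  I1 WR R1
t=10  I2 RO; I3→MUL
t=12  I2 EX
t=13  I2 WR R4
t=14  I3 RO
t=20  I3 EX
t=21  I3 WR R0
t=22  I4→MUL
t=23  I4 RO; I5→SHIFT
t=24  I5 RO
t=25  I5 EX
t=26  I5 WR R4
t=27  I6→ADD
t=29  I4 EX
t=30  I4 WR R1
t=31  I6 RO
t=33  I6 EX
t=34  I6 WR R4
t=35  I7→ADD
t=36  I7 RO
t=38  I7 EX
t=39  I7 WR R0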